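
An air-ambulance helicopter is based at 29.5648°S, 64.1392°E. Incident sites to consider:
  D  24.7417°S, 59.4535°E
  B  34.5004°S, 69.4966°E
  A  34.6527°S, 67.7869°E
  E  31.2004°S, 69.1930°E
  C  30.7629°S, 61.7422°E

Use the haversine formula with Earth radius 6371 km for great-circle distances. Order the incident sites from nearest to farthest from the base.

Distance from the base at 29.5648°S, 64.1392°E to each:
C 30.7629°S, 61.7422°E: 266.2 km
E 31.2004°S, 69.1930°E: 517.7 km
A 34.6527°S, 67.7869°E: 661.8 km
D 24.7417°S, 59.4535°E: 708.7 km
B 34.5004°S, 69.4966°E: 745.5 km

C, E, A, D, B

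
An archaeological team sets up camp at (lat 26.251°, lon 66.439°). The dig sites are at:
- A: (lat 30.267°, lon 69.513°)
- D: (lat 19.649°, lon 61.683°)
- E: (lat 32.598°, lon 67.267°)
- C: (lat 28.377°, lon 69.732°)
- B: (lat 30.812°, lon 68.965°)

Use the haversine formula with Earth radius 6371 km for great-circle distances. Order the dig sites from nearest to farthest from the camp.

Computing each great-circle distance from (lat 26.251°, lon 66.439°):
C (lat 28.377°, lon 69.732°): 402.1 km
A (lat 30.267°, lon 69.513°): 538.5 km
B (lat 30.812°, lon 68.965°): 564.0 km
E (lat 32.598°, lon 67.267°): 710.3 km
D (lat 19.649°, lon 61.683°): 880.7 km

C, A, B, E, D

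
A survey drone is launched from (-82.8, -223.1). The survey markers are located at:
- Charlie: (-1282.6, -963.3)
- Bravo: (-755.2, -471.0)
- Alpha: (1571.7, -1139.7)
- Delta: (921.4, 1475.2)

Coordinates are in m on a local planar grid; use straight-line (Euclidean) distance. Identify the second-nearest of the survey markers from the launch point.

Distance to each, sorted:
Bravo: 716.6 m
Charlie: 1409.8 m
Alpha: 1891.4 m
Delta: 1973.0 m
The second-nearest is Charlie at 1409.8 m.

Charlie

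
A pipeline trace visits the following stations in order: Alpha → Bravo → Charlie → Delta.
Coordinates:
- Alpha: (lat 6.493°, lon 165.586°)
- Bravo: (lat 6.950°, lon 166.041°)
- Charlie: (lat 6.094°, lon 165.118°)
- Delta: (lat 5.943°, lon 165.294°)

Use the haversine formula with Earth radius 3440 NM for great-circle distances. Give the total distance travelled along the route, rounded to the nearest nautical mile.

128 NM

Leg distances:
Alpha→Bravo: 38.6 NM  (cumulative 38.6 NM)
Bravo→Charlie: 75.3 NM  (cumulative 113.9 NM)
Charlie→Delta: 13.9 NM  (cumulative 127.8 NM)
Total route length ≈ 128 NM.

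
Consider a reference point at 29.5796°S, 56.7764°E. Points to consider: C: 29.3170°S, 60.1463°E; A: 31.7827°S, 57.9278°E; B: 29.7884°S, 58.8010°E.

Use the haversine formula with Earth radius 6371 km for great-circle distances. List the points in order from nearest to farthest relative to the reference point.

B, A, C

Distances from the reference point:
B 29.7884°S, 58.8010°E: 197.0 km
A 31.7827°S, 57.9278°E: 268.6 km
C 29.3170°S, 60.1463°E: 327.6 km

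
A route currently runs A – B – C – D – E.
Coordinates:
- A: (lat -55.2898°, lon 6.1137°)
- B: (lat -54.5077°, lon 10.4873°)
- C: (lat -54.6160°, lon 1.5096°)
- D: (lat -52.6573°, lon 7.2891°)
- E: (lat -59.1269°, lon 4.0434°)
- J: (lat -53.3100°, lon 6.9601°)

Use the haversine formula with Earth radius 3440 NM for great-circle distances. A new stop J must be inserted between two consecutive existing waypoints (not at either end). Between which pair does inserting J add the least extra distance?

between D and E

Added distance for inserting J between each consecutive pair:
A–B: 108.4 NM
B–C: 39.4 NM
C–D: 11.9 NM
D–E: 0.0 NM
Smallest added distance is 0.0 NM, inserting between D and E.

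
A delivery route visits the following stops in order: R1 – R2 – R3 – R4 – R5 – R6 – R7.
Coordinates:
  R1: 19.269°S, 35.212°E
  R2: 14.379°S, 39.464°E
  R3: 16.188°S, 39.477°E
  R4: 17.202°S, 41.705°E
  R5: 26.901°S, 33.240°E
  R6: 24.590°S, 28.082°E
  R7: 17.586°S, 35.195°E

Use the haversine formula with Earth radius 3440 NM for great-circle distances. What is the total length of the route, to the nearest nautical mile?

Leg distances:
R1→R2: 381.9 NM  (cumulative 381.9 NM)
R2→R3: 108.6 NM  (cumulative 490.5 NM)
R3→R4: 141.9 NM  (cumulative 632.4 NM)
R4→R5: 748.4 NM  (cumulative 1380.8 NM)
R5→R6: 311.5 NM  (cumulative 1692.3 NM)
R6→R7: 579.0 NM  (cumulative 2271.4 NM)
Total route length ≈ 2271 NM.

2271 NM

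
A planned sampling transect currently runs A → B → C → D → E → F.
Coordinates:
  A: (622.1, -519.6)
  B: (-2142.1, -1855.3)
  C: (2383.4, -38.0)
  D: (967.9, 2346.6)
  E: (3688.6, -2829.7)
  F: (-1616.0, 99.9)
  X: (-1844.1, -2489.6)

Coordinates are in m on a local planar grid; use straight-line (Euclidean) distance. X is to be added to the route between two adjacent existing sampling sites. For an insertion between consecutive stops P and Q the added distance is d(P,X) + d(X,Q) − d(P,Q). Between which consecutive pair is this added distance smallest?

Added distance for inserting X between each consecutive pair:
A–B: 787.2 m
B–C: 711.0 m
C–D: 7708.2 m
D–E: 5289.7 m
E–F: 2082.9 m
Smallest added distance is 711.0 m, inserting between B and C.

between B and C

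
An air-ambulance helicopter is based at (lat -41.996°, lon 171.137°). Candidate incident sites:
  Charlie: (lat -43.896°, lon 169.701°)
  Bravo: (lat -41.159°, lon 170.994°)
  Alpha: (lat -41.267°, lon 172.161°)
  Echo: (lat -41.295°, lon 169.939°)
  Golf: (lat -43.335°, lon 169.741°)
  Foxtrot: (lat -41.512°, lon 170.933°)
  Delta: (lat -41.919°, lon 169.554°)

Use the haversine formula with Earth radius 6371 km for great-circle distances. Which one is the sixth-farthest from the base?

Bravo

Distances from the base ((lat -41.996°, lon 171.137°)):
Charlie: 241.4 km
Golf: 187.6 km
Delta: 131.2 km
Echo: 126.4 km
Alpha: 117.5 km
Bravo: 93.8 km
Foxtrot: 56.4 km
The sixth-farthest is Bravo at 93.8 km.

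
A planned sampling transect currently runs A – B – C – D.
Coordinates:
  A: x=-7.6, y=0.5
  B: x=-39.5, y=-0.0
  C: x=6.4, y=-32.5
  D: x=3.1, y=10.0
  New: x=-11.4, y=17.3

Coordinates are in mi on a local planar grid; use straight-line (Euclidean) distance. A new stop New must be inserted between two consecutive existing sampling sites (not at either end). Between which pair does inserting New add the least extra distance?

Added distance for inserting New between each consecutive pair:
A–B: 18.3 mi
B–C: 29.6 mi
C–D: 26.5 mi
Smallest added distance is 18.3 mi, inserting between A and B.

between A and B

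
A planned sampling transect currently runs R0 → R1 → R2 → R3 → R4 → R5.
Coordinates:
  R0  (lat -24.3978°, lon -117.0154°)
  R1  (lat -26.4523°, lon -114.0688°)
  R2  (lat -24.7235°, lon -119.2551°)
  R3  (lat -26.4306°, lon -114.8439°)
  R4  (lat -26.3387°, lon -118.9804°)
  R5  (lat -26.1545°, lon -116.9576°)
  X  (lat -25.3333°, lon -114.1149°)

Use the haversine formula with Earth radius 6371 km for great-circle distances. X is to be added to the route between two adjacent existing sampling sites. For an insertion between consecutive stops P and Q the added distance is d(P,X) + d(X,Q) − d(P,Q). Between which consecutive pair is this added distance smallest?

between R0 and R1

Added distance for inserting X between each consecutive pair:
R0–R1: 61.3 km
R1–R2: 92.3 km
R2–R3: 183.0 km
R3–R4: 229.6 km
R4–R5: 595.8 km
Smallest added distance is 61.3 km, inserting between R0 and R1.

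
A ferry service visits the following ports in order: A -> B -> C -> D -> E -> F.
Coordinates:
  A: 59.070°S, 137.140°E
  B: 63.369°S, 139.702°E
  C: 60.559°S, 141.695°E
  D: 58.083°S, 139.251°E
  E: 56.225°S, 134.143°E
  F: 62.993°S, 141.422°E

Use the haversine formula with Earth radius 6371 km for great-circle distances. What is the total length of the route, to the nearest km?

Leg distances:
A→B: 497.2 km  (cumulative 497.2 km)
B→C: 329.3 km  (cumulative 826.5 km)
C→D: 308.2 km  (cumulative 1134.8 km)
D→E: 370.8 km  (cumulative 1505.5 km)
E→F: 855.5 km  (cumulative 2361.1 km)
Total route length ≈ 2361 km.

2361 km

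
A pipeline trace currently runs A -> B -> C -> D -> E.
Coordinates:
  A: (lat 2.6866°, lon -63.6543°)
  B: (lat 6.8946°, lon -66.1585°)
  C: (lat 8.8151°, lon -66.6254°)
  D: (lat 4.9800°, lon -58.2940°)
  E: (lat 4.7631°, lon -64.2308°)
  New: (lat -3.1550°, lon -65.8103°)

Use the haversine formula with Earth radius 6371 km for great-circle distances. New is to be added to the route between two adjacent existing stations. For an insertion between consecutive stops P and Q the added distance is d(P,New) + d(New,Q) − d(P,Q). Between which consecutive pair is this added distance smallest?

between A and B

Added distance for inserting New between each consecutive pair:
A–B: 1266.5 km
B–C: 2232.6 km
C–D: 1551.5 km
D–E: 1470.6 km
Smallest added distance is 1266.5 km, inserting between A and B.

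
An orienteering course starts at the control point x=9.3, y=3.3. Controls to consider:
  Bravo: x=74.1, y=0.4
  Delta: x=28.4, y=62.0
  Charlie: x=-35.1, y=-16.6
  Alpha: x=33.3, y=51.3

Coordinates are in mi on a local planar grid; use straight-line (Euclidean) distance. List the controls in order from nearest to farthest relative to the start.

Distance from the start at x=9.3, y=3.3 to each:
Charlie x=-35.1, y=-16.6: 48.7 mi
Alpha x=33.3, y=51.3: 53.7 mi
Delta x=28.4, y=62.0: 61.7 mi
Bravo x=74.1, y=0.4: 64.9 mi

Charlie, Alpha, Delta, Bravo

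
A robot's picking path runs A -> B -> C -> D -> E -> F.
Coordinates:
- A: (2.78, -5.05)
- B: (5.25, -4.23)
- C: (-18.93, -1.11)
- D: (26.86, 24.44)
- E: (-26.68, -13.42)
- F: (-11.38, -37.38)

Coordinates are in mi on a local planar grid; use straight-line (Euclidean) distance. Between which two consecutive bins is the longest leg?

Leg distances:
A→B: 2.6 mi
B→C: 24.4 mi
C→D: 52.4 mi
D→E: 65.6 mi
E→F: 28.4 mi
The longest leg is D–E at 65.6 mi.

D–E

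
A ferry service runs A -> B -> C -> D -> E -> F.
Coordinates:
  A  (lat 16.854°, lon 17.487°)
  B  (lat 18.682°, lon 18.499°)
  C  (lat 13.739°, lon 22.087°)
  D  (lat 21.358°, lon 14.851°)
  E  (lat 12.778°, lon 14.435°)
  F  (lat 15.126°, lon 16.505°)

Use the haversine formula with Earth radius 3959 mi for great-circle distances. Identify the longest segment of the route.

C–D

Leg distances:
A→B: 142.8 mi
B→C: 416.3 mi
C→D: 709.9 mi
D→E: 593.5 mi
E→F: 213.5 mi
The longest leg is C–D at 709.9 mi.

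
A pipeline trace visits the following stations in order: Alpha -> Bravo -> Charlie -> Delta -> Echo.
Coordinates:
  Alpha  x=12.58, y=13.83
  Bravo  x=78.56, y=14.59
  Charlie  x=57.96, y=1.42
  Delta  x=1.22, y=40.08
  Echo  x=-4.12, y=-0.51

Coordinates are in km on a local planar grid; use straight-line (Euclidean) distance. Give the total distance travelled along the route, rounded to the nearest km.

Leg distances:
Alpha→Bravo: 66.0 km  (cumulative 66.0 km)
Bravo→Charlie: 24.5 km  (cumulative 90.4 km)
Charlie→Delta: 68.7 km  (cumulative 159.1 km)
Delta→Echo: 40.9 km  (cumulative 200.0 km)
Total route length ≈ 200 km.

200 km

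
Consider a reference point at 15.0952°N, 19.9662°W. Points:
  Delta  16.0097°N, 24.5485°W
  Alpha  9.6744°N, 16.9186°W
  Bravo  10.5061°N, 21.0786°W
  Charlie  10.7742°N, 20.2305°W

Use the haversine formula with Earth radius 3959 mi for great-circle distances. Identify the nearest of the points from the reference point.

Distances from the reference point (15.0952°N, 19.9662°W):
Charlie: 299.1 mi
Delta: 311.5 mi
Bravo: 325.8 mi
Alpha: 427.3 mi
The nearest is Charlie at 299.1 mi.

Charlie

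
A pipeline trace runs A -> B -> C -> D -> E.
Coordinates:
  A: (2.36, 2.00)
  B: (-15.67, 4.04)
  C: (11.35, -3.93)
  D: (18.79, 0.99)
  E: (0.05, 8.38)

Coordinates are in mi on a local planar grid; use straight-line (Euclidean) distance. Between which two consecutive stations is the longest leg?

Leg distances:
A→B: 18.1 mi
B→C: 28.2 mi
C→D: 8.9 mi
D→E: 20.1 mi
The longest leg is B–C at 28.2 mi.

B–C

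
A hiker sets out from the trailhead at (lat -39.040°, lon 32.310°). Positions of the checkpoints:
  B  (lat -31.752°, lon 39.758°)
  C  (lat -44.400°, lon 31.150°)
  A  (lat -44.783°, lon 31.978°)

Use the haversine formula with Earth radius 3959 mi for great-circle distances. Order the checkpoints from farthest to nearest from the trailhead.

B, A, C

Computing each great-circle distance from (lat -39.040°, lon 32.310°):
B (lat -31.752°, lon 39.758°): 654.9 mi
A (lat -44.783°, lon 31.978°): 397.2 mi
C (lat -44.400°, lon 31.150°): 375.2 mi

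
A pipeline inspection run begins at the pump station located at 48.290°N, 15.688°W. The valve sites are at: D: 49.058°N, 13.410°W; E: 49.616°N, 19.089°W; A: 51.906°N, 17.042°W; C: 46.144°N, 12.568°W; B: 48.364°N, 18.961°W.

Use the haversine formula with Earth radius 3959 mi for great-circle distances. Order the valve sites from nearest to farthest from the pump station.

Distances from the pump station:
D 49.058°N, 13.410°W: 116.7 mi
B 48.364°N, 18.961°W: 150.4 mi
E 49.616°N, 19.089°W: 179.4 mi
C 46.144°N, 12.568°W: 208.4 mi
A 51.906°N, 17.042°W: 257.0 mi

D, B, E, C, A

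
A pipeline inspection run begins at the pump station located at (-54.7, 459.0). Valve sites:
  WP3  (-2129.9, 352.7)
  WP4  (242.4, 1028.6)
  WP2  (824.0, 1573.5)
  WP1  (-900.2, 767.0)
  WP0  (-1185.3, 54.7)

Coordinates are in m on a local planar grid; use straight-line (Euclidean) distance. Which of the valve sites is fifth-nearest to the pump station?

WP3

Distance to each, sorted:
WP4: 642.4 m
WP1: 899.9 m
WP0: 1200.7 m
WP2: 1419.2 m
WP3: 2077.9 m
The fifth-nearest is WP3 at 2077.9 m.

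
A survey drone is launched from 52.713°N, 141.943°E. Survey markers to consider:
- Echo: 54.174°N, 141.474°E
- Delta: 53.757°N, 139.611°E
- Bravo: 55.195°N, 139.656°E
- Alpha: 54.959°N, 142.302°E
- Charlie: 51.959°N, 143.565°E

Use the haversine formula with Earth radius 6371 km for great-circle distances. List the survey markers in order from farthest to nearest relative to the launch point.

Computing each great-circle distance from 52.713°N, 141.943°E:
Bravo 55.195°N, 139.656°E: 313.9 km
Alpha 54.959°N, 142.302°E: 250.9 km
Delta 53.757°N, 139.611°E: 193.8 km
Echo 54.174°N, 141.474°E: 165.4 km
Charlie 51.959°N, 143.565°E: 138.5 km

Bravo, Alpha, Delta, Echo, Charlie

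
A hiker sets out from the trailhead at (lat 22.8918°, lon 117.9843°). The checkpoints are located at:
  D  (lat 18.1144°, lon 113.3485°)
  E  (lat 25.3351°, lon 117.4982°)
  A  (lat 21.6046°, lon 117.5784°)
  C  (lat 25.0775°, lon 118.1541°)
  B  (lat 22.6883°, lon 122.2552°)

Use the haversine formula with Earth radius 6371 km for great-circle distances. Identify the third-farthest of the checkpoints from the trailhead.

E

Distances from the trailhead ((lat 22.8918°, lon 117.9843°)):
D: 717.7 km
B: 438.4 km
E: 276.1 km
C: 243.7 km
A: 149.1 km
The third-farthest is E at 276.1 km.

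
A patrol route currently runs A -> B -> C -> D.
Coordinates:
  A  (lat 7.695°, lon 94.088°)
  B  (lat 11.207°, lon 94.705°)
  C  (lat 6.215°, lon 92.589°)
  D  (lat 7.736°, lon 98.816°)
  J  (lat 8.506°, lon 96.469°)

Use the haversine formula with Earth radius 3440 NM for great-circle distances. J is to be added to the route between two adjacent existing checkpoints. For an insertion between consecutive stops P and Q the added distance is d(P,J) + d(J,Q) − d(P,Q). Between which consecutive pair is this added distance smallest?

Added distance for inserting J between each consecutive pair:
A–B: 128.5 NM
B–C: 136.8 NM
C–D: 33.7 NM
Smallest added distance is 33.7 NM, inserting between C and D.

between C and D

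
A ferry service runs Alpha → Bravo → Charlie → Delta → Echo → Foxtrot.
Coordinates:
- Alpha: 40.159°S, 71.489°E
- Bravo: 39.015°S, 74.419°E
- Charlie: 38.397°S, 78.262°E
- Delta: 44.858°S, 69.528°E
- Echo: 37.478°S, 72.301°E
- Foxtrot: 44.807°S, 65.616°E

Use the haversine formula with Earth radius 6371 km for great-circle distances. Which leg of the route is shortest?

Alpha–Bravo

Leg distances:
Alpha→Bravo: 281.4 km
Bravo→Charlie: 340.4 km
Charlie→Delta: 1020.2 km
Delta→Echo: 852.7 km
Echo→Foxtrot: 987.9 km
The shortest leg is Alpha–Bravo at 281.4 km.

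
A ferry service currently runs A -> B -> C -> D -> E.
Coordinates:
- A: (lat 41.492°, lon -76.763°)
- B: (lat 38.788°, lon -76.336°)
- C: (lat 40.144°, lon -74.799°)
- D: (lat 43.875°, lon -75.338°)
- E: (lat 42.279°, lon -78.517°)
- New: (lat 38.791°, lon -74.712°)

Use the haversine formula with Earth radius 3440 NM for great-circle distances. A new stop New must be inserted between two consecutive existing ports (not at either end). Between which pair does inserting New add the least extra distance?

Added distance for inserting New between each consecutive pair:
A–B: 100.0 NM
B–C: 49.2 NM
C–D: 162.6 NM
D–E: 409.4 NM
Smallest added distance is 49.2 NM, inserting between B and C.

between B and C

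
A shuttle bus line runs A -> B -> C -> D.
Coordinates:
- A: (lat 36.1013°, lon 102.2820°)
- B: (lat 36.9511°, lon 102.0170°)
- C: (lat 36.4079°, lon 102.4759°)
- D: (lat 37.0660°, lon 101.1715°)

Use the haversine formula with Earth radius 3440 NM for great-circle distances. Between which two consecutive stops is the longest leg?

C–D

Leg distances:
A→B: 52.6 NM
B→C: 39.4 NM
C→D: 74.2 NM
The longest leg is C–D at 74.2 NM.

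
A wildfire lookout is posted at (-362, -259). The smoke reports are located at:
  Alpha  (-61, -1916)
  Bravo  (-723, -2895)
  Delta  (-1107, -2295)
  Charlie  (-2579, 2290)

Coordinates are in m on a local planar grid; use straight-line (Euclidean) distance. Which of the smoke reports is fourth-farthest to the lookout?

Distance to each, sorted:
Charlie: 3378.2 m
Bravo: 2660.6 m
Delta: 2168.0 m
Alpha: 1684.1 m
The fourth-farthest is Alpha at 1684.1 m.

Alpha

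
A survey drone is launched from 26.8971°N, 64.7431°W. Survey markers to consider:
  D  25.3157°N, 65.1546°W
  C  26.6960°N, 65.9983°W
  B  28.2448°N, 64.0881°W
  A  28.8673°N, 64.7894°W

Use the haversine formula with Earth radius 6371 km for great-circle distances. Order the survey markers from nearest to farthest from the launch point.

C, B, D, A

Distances from the launch point:
C 26.6960°N, 65.9983°W: 126.6 km
B 28.2448°N, 64.0881°W: 163.2 km
D 25.3157°N, 65.1546°W: 180.6 km
A 28.8673°N, 64.7894°W: 219.1 km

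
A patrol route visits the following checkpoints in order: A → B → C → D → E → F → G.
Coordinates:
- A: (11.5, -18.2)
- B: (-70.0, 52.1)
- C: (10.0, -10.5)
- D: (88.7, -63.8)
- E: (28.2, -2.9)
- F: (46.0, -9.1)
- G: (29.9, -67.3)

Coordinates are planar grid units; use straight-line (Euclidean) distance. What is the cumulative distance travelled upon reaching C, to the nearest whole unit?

Leg distances:
A→B: 107.6  (cumulative 107.6)
B→C: 101.6  (cumulative 209.2)
Cumulative distance at C ≈ 209.

209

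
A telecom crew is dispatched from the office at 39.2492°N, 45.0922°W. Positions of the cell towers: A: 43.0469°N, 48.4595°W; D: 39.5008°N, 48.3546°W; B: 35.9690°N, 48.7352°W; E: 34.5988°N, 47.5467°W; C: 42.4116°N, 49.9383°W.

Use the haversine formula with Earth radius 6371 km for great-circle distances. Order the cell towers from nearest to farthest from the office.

Computing each great-circle distance from 39.2492°N, 45.0922°W:
D 39.5008°N, 48.3546°W: 281.8 km
B 35.9690°N, 48.7352°W: 485.7 km
A 43.0469°N, 48.4595°W: 507.7 km
C 42.4116°N, 49.9383°W: 538.3 km
E 34.5988°N, 47.5467°W: 561.2 km

D, B, A, C, E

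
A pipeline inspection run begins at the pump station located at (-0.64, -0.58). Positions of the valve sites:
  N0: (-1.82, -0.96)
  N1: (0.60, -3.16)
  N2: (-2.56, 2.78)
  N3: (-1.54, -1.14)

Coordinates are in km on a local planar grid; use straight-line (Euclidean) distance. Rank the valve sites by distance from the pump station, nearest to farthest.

N3, N0, N1, N2

Distance from the pump station at (-0.64, -0.58) to each:
N3 (-1.54, -1.14): 1.1 km
N0 (-1.82, -0.96): 1.2 km
N1 (0.60, -3.16): 2.9 km
N2 (-2.56, 2.78): 3.9 km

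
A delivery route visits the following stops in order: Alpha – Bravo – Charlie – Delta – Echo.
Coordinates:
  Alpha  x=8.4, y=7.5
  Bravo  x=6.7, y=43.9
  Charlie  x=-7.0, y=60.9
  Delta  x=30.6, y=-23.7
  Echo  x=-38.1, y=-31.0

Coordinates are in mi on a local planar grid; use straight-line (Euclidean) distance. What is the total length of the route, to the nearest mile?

Leg distances:
Alpha→Bravo: 36.4 mi  (cumulative 36.4 mi)
Bravo→Charlie: 21.8 mi  (cumulative 58.3 mi)
Charlie→Delta: 92.6 mi  (cumulative 150.9 mi)
Delta→Echo: 69.1 mi  (cumulative 219.9 mi)
Total route length ≈ 220 mi.

220 mi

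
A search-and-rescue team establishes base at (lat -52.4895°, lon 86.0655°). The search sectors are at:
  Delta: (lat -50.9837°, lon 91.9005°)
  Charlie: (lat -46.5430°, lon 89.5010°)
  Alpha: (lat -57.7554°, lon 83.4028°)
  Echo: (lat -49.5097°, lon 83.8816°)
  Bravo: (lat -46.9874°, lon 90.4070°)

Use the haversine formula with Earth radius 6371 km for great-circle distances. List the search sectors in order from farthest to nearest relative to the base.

Distances from the base:
Charlie (lat -46.5430°, lon 89.5010°): 706.0 km
Bravo (lat -46.9874°, lon 90.4070°): 686.5 km
Alpha (lat -57.7554°, lon 83.4028°): 609.4 km
Delta (lat -50.9837°, lon 91.9005°): 435.1 km
Echo (lat -49.5097°, lon 83.8816°): 364.8 km

Charlie, Bravo, Alpha, Delta, Echo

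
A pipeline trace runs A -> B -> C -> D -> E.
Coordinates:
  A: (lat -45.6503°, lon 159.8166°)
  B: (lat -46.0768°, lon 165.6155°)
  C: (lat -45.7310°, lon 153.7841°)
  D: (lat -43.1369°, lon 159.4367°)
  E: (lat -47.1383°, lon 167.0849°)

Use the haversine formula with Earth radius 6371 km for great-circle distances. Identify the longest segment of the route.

Leg distances:
A→B: 451.4 km
B→C: 915.4 km
C→D: 533.3 km
D→E: 746.3 km
The longest leg is B–C at 915.4 km.

B–C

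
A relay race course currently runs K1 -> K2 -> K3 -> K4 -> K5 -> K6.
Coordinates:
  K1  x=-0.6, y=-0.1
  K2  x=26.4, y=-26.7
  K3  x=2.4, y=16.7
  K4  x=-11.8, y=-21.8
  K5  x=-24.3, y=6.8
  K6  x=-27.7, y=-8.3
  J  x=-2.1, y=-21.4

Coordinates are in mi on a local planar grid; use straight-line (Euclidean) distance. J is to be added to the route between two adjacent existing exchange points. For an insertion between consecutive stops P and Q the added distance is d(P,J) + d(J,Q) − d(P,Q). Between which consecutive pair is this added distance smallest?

between K3 and K4

Added distance for inserting J between each consecutive pair:
K1–K2: 12.4 mi
K2–K3: 17.8 mi
K3–K4: 7.0 mi
K4–K5: 14.4 mi
K5–K6: 49.2 mi
Smallest added distance is 7.0 mi, inserting between K3 and K4.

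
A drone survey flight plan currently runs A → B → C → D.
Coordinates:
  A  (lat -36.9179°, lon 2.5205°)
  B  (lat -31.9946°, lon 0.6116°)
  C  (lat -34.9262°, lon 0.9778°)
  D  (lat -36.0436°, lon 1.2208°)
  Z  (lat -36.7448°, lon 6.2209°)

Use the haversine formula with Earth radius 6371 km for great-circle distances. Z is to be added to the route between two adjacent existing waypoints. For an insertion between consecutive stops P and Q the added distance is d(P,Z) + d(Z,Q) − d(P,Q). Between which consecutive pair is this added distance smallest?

between A and B

Added distance for inserting Z between each consecutive pair:
A–B: 492.5 km
B–C: 923.5 km
C–D: 842.0 km
Smallest added distance is 492.5 km, inserting between A and B.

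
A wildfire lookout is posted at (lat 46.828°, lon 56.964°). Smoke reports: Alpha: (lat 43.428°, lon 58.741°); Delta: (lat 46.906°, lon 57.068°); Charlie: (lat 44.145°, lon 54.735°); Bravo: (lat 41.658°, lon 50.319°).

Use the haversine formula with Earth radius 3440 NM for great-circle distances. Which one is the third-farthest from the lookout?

Charlie

Distances from the lookout ((lat 46.828°, lon 56.964°)):
Bravo: 421.6 NM
Alpha: 217.6 NM
Charlie: 186.4 NM
Delta: 6.3 NM
The third-farthest is Charlie at 186.4 NM.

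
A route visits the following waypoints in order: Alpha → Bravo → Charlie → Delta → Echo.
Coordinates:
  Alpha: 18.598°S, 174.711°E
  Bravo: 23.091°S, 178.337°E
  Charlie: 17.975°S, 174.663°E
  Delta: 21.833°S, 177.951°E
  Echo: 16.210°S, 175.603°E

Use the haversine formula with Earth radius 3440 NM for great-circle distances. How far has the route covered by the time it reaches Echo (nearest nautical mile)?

1368 NM

Leg distances:
Alpha→Bravo: 337.8 NM  (cumulative 337.8 NM)
Bravo→Charlie: 370.1 NM  (cumulative 707.9 NM)
Charlie→Delta: 296.8 NM  (cumulative 1004.7 NM)
Delta→Echo: 362.9 NM  (cumulative 1367.7 NM)
Cumulative distance at Echo ≈ 1368 NM.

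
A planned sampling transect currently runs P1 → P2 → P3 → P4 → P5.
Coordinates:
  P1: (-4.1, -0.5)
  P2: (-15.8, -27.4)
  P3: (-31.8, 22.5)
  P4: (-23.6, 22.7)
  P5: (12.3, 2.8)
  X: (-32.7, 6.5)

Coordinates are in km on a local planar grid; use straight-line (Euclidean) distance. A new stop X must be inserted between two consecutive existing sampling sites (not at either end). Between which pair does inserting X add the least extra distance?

between P2 and P3

Added distance for inserting X between each consecutive pair:
P1–P2: 38.0 km
P2–P3: 1.5 km
P3–P4: 26.4 km
P4–P5: 22.7 km
Smallest added distance is 1.5 km, inserting between P2 and P3.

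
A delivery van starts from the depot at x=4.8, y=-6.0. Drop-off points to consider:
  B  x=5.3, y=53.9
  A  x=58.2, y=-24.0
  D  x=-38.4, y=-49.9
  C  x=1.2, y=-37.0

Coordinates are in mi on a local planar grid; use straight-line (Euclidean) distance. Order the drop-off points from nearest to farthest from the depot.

C, A, B, D

Distances from the depot:
C x=1.2, y=-37.0: 31.2 mi
A x=58.2, y=-24.0: 56.4 mi
B x=5.3, y=53.9: 59.9 mi
D x=-38.4, y=-49.9: 61.6 mi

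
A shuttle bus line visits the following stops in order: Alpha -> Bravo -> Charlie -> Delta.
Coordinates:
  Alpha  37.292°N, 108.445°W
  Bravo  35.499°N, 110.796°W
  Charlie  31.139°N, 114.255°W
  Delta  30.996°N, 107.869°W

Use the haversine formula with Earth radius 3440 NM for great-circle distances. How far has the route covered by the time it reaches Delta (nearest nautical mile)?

Leg distances:
Alpha→Bravo: 156.5 NM  (cumulative 156.5 NM)
Bravo→Charlie: 314.0 NM  (cumulative 470.5 NM)
Charlie→Delta: 328.5 NM  (cumulative 799.0 NM)
Cumulative distance at Delta ≈ 799 NM.

799 NM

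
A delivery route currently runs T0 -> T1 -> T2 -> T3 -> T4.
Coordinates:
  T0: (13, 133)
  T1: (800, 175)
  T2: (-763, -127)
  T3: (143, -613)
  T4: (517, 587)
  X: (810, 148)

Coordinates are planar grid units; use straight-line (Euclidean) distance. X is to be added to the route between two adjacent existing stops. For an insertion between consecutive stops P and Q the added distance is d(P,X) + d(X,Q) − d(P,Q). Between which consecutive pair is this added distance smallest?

between T1 and T2

Added distance for inserting X between each consecutive pair:
T0–T1: 37.8
T1–T2: 33.7
T2–T3: 1580.7
T3–T4: 282.8
Smallest added distance is 33.7, inserting between T1 and T2.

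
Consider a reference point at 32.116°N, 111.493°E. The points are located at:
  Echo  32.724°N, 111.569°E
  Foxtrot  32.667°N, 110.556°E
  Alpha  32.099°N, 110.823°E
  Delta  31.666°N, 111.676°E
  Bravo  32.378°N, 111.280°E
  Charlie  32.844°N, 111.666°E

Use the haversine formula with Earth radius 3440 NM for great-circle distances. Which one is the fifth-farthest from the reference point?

Delta

Distance to each, sorted:
Foxtrot: 57.9 NM
Charlie: 44.6 NM
Echo: 36.7 NM
Alpha: 34.1 NM
Delta: 28.6 NM
Bravo: 19.1 NM
The fifth-farthest is Delta at 28.6 NM.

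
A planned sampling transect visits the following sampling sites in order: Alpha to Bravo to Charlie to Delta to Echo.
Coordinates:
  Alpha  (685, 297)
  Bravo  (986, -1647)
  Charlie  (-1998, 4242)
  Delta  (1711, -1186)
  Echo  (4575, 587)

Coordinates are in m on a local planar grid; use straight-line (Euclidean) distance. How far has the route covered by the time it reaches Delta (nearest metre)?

Leg distances:
Alpha→Bravo: 1967.2 m  (cumulative 1967.2 m)
Bravo→Charlie: 6601.9 m  (cumulative 8569.0 m)
Charlie→Delta: 6574.2 m  (cumulative 15143.2 m)
Cumulative distance at Delta ≈ 15143 m.

15143 m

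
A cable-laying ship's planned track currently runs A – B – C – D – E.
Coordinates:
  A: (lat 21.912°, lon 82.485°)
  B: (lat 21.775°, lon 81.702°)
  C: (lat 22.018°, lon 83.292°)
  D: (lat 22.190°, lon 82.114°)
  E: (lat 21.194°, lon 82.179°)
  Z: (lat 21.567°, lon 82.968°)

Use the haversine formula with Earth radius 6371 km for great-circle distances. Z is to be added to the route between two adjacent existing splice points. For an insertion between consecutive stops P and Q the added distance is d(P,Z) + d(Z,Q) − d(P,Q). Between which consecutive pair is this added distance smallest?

Added distance for inserting Z between each consecutive pair:
A–B: 113.5 km
B–C: 26.9 km
C–D: 49.5 km
D–E: 92.8 km
Smallest added distance is 26.9 km, inserting between B and C.

between B and C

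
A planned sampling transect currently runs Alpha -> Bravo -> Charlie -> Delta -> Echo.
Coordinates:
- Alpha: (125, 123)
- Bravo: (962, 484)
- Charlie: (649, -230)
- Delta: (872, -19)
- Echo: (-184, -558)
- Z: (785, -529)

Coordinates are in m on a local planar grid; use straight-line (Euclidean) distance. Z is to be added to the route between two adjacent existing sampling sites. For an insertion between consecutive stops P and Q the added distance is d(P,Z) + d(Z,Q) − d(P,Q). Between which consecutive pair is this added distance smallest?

Added distance for inserting Z between each consecutive pair:
Alpha–Bravo: 1044.6 m
Bravo–Charlie: 577.2 m
Charlie–Delta: 538.8 m
Delta–Echo: 301.2 m
Smallest added distance is 301.2 m, inserting between Delta and Echo.

between Delta and Echo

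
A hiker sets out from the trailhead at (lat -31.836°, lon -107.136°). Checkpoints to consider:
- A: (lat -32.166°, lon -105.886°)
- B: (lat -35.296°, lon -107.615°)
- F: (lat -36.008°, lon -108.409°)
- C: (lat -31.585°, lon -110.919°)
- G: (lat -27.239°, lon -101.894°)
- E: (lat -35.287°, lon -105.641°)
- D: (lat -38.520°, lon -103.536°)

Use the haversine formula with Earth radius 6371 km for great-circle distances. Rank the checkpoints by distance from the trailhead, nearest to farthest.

Computing each great-circle distance from (lat -31.836°, lon -107.136°):
A (lat -32.166°, lon -105.886°): 123.5 km
C (lat -31.585°, lon -110.919°): 358.9 km
B (lat -35.296°, lon -107.615°): 387.3 km
E (lat -35.287°, lon -105.641°): 408.0 km
F (lat -36.008°, lon -108.409°): 478.5 km
G (lat -27.239°, lon -101.894°): 719.8 km
D (lat -38.520°, lon -103.536°): 811.9 km

A, C, B, E, F, G, D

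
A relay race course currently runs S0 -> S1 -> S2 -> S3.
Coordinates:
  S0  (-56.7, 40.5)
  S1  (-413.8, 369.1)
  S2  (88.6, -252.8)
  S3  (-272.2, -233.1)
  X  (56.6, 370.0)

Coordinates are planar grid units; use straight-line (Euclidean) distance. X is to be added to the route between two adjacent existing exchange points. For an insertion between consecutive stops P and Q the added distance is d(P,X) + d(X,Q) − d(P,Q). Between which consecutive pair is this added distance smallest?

Added distance for inserting X between each consecutive pair:
S0–S1: 333.6
S1–S2: 294.5
S2–S3: 949.2
Smallest added distance is 294.5, inserting between S1 and S2.

between S1 and S2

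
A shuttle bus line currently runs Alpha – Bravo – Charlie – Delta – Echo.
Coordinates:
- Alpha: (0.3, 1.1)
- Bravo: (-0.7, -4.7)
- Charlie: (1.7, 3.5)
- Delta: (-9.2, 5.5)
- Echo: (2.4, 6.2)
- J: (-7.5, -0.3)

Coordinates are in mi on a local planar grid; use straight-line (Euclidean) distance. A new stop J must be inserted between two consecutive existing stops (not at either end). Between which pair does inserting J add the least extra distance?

Added distance for inserting J between each consecutive pair:
Alpha–Bravo: 10.1 mi
Bravo–Charlie: 9.5 mi
Charlie–Delta: 4.9 mi
Delta–Echo: 6.3 mi
Smallest added distance is 4.9 mi, inserting between Charlie and Delta.

between Charlie and Delta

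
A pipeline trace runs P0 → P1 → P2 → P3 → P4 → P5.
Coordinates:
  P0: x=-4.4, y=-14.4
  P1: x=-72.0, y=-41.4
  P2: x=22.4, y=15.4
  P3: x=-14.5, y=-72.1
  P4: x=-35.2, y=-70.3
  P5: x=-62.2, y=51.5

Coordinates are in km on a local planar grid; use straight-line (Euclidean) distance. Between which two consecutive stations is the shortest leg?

Leg distances:
P0→P1: 72.8 km
P1→P2: 110.2 km
P2→P3: 95.0 km
P3→P4: 20.8 km
P4→P5: 124.8 km
The shortest leg is P3–P4 at 20.8 km.

P3–P4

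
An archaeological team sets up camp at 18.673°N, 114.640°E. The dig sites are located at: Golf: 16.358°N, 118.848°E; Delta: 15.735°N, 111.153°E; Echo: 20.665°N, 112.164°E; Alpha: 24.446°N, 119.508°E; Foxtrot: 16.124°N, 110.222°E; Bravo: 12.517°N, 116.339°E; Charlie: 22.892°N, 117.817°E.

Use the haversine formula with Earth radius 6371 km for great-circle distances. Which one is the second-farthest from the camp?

Bravo

Distance to each, sorted:
Alpha: 815.6 km
Bravo: 708.3 km
Charlie: 573.7 km
Foxtrot: 547.8 km
Golf: 515.1 km
Delta: 493.8 km
Echo: 341.0 km
The second-farthest is Bravo at 708.3 km.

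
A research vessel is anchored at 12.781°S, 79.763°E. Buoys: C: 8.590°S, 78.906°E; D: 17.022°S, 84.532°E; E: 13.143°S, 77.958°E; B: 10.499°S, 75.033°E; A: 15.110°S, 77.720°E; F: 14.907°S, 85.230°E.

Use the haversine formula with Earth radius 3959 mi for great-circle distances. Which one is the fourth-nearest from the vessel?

Distances from the vessel (12.781°S, 79.763°E):
E: 124.1 mi
A: 211.3 mi
C: 295.4 mi
B: 356.8 mi
F: 395.1 mi
D: 432.7 mi
The fourth-nearest is B at 356.8 mi.

B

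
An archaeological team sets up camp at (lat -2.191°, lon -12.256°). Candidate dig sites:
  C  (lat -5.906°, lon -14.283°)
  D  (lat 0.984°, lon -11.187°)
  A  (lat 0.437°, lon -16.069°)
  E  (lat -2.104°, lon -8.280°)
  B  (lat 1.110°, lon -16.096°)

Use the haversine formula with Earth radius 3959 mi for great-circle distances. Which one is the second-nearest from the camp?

Distances from the camp ((lat -2.191°, lon -12.256°)):
D: 231.5 mi
E: 274.6 mi
C: 292.2 mi
A: 319.9 mi
B: 349.9 mi
The second-nearest is E at 274.6 mi.

E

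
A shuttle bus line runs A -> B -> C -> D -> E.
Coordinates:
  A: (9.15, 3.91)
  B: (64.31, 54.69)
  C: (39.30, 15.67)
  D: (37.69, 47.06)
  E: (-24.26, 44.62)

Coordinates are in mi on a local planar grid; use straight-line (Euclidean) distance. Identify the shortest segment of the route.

C–D

Leg distances:
A→B: 75.0 mi
B→C: 46.3 mi
C→D: 31.4 mi
D→E: 62.0 mi
The shortest leg is C–D at 31.4 mi.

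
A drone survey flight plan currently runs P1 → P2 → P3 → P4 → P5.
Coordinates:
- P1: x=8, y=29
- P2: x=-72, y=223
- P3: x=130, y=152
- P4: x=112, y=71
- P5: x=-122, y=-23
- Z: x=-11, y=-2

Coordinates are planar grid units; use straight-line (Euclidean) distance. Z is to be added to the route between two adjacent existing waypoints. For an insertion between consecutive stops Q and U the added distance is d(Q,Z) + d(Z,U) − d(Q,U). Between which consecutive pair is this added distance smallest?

between P4 and P5

Added distance for inserting Z between each consecutive pair:
P1–P2: 59.6
P2–P3: 227.8
P3–P4: 268.9
P4–P5: 3.8
Smallest added distance is 3.8, inserting between P4 and P5.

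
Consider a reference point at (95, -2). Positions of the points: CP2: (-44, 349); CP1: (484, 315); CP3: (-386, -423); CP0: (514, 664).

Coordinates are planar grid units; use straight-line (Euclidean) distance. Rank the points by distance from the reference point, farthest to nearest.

CP0, CP3, CP1, CP2

Computing each straight-line distance from (95, -2):
CP0 (514, 664): 786.8
CP3 (-386, -423): 639.2
CP1 (484, 315): 501.8
CP2 (-44, 349): 377.5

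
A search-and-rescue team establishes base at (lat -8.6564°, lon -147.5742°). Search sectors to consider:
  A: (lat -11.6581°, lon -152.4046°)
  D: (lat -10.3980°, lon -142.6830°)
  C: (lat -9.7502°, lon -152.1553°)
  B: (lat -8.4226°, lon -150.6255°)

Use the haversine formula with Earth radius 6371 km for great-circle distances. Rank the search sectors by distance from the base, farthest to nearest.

Computing each great-circle distance from (lat -8.6564°, lon -147.5742°):
A (lat -11.6581°, lon -152.4046°): 625.2 km
D (lat -10.3980°, lon -142.6830°): 570.2 km
C (lat -9.7502°, lon -152.1553°): 517.3 km
B (lat -8.4226°, lon -150.6255°): 336.5 km

A, D, C, B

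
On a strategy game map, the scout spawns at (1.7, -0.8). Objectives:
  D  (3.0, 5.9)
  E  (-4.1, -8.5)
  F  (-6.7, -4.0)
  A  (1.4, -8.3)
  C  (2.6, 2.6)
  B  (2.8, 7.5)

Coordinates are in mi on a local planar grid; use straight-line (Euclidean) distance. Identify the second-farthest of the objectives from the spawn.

Distance to each, sorted:
E: 9.6 mi
F: 9.0 mi
B: 8.4 mi
A: 7.5 mi
D: 6.8 mi
C: 3.5 mi
The second-farthest is F at 9.0 mi.

F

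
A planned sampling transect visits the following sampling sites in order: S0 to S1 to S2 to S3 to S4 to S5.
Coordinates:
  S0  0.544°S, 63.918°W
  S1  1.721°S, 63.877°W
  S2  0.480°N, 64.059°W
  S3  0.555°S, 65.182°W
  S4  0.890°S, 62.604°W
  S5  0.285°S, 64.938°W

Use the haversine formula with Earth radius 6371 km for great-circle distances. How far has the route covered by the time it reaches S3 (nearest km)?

546 km

Leg distances:
S0→S1: 131.0 km  (cumulative 131.0 km)
S1→S2: 245.6 km  (cumulative 376.5 km)
S2→S3: 169.8 km  (cumulative 546.3 km)
Cumulative distance at S3 ≈ 546 km.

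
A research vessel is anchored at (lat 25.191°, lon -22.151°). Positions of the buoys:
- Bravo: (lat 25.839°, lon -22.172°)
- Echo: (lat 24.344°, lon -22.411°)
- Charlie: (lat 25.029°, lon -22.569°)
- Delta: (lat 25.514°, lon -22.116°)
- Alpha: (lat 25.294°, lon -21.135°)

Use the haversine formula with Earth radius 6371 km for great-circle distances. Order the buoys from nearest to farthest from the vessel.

Delta, Charlie, Bravo, Echo, Alpha

Distance from the vessel at (lat 25.191°, lon -22.151°) to each:
Delta (lat 25.514°, lon -22.116°): 36.1 km
Charlie (lat 25.029°, lon -22.569°): 45.8 km
Bravo (lat 25.839°, lon -22.172°): 72.1 km
Echo (lat 24.344°, lon -22.411°): 97.8 km
Alpha (lat 25.294°, lon -21.135°): 102.8 km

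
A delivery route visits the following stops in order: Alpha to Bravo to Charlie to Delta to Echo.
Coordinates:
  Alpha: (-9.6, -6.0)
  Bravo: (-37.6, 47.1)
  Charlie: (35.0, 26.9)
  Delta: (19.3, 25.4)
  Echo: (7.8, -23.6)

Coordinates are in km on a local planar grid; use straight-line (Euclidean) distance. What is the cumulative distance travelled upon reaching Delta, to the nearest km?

Leg distances:
Alpha→Bravo: 60.0 km  (cumulative 60.0 km)
Bravo→Charlie: 75.4 km  (cumulative 135.4 km)
Charlie→Delta: 15.8 km  (cumulative 151.2 km)
Cumulative distance at Delta ≈ 151 km.

151 km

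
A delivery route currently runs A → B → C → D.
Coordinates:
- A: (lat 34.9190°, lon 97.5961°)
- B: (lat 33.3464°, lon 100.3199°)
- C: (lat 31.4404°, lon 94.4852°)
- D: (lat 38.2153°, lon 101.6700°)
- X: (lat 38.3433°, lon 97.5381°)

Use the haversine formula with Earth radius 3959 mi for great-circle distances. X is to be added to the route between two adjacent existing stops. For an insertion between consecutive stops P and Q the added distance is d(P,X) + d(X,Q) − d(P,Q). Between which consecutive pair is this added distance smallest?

Added distance for inserting X between each consecutive pair:
A–B: 425.5 mi
B–C: 521.1 mi
C–D: 111.4 mi
Smallest added distance is 111.4 mi, inserting between C and D.

between C and D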